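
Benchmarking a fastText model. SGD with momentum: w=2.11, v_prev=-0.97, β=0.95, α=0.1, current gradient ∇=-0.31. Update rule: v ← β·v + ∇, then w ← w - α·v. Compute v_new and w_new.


v_new = 0.95·-0.97 - 0.31 = -0.9215 - 0.31 = -1.2315
w_new = 2.11 - 0.1·-1.2315 = 2.11 + 0.12315 = 2.23315

v_new=-1.2315, w_new=2.23315


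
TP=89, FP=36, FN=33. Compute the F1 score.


Precision = 89/125 = 0.712
Recall = 89/122 = 0.7295
F1 = 2·P·R/(P+R) = 2·TP/(2·TP+FP+FN) = 178/(178+36+33) = 178/247 = 0.7206

0.7206


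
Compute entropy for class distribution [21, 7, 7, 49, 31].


Probabilities: [21/115, 7/115, 7/115, 49/115, 31/115] ≈ [0.1826, 0.0609, 0.0609, 0.4261, 0.2696]
H = -((21/115)·log₂(21/115) + (7/115)·log₂(7/115) + (7/115)·log₂(7/115) + (49/115)·log₂(49/115) + (31/115)·log₂(31/115))
  = 1.9738 bits

1.9738 bits


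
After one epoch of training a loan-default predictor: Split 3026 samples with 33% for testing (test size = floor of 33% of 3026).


Test = ⌊3026·33/100⌋ = 998
Train = 3026 - 998 = 2028

Train: 2028, Test: 998


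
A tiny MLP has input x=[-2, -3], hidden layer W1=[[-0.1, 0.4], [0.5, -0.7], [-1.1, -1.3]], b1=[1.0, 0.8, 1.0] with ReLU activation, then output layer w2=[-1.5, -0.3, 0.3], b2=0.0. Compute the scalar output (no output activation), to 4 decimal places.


z1[0] = (-0.1)·(-2) + (0.4)·(-3) + 1.0 = 0.0
z1[1] = (0.5)·(-2) + (-0.7)·(-3) + 0.8 = 1.9
z1[2] = (-1.1)·(-2) + (-1.3)·(-3) + 1.0 = 7.1
h = ReLU(z1) = [0.0, 1.9, 7.1]
output = (-1.5)·(0.0) + (-0.3)·(1.9) + (0.3)·(7.1) + 0.0 = 1.56

1.56


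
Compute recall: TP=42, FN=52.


Recall = TP/(TP+FN)
= 42/(42+52)
= 42/94 = 44.68%

44.68%


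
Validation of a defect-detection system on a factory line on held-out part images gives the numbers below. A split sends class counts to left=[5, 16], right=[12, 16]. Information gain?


Parent = [17, 32], H_parent = 0.9313
H_left = 0.7919 (n=21), H_right = 0.9852 (n=28)
H_children = (21/49)·0.7919 + (28/49)·0.9852 = 0.9024
IG = 0.9313 - 0.9024 = 0.0289

0.0289


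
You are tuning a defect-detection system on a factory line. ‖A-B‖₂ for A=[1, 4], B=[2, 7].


d = √((1-2)² + (4-7)²)
  = √(1 + 9)
  = √10 = 3.1623

3.1623


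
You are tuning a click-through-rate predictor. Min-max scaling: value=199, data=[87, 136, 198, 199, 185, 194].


min=87, max=199
(199-87)/(199-87) = 112/112 = 1.0

1.0


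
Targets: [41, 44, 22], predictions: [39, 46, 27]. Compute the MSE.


Squared errors: (41-39)²=4, (44-46)²=4, (22-27)²=25
Sum = 33
MSE = 33/3 = 11

11


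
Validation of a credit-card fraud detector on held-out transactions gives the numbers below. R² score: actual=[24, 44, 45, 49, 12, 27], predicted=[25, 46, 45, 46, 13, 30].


ȳ = 33.5
SS_res = Σ(y-ŷ)² = 24
SS_tot = Σ(y-ȳ)² = 1077.5
R² = 1 - SS_res/SS_tot = 1 - 0.0223 = 0.9777

0.9777


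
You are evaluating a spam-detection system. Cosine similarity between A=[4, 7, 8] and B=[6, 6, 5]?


A·B = 4·6 + 7·6 + 8·5 = 106
‖A‖ = √129 = 11.3578, ‖B‖ = √97 = 9.8489
cos = 106/(√129·√97) = 106/√12513 = 0.9476

0.9476


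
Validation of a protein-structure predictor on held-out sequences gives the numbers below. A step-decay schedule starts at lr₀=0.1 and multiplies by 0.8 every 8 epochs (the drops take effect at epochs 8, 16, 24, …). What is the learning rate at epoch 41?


n_drops = ⌊41/8⌋ = 5
lr = 0.1·0.8^5 = 0.1·0.32768 = 0.032768

0.032768


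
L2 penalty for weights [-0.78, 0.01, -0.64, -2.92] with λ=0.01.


‖w‖₂² = (-0.78)² + (0.01)² + (-0.64)² + (-2.92)²
     = 0.6084 + 0.0001 + 0.4096 + 8.5264
     = 9.5445
λ·‖w‖₂² = 0.01·9.5445 = 0.095445

0.095445


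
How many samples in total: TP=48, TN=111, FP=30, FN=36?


Total = TP + TN + FP + FN
= 48 + 111 + 30 + 36
= 225
(Predicted positive: 78, predicted negative: 147)

225


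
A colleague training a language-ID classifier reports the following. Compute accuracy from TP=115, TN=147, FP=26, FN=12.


Accuracy = (TP+TN)/(TP+TN+FP+FN)
= (115+147)/(300)
= 262/300 = 87.33%

87.33%


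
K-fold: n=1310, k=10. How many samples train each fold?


Fold size = 1310/10 = 131
Training per fold = 1310 - 131 = 1179

1179


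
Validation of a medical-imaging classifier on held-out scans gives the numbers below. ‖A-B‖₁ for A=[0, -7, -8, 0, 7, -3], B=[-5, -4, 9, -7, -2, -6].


d = |0+ 5| + |-7+ 4| + |-8-9| + |0+ 7| + |7+ 2| + |-3+ 6|
  = 5 + 3 + 17 + 7 + 9 + 3
  = 44

44


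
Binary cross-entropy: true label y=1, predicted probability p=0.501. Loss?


BCE = -[y·ln(p) + (1-y)·ln(1-p)]
= -1·ln(0.501) - 0
= -ln(0.501) = 0.6911

0.6911


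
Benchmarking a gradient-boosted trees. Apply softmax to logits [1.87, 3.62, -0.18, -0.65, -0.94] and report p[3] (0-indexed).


Exponentials: e^1.87=6.4883, e^3.62=37.3376, e^-0.18=0.8353, e^-0.65=0.522, e^-0.94=0.3906
Sum = 45.5738
Softmax = [0.1424, 0.8193, 0.0183, 0.0115, 0.0086]
p[3] = 0.522/45.5738 = 0.0115

0.0115


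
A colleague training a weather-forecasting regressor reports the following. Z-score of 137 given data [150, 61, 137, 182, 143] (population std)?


μ = 134.6, σ = 39.943
z = (137 - 134.6)/39.943 = 0.0601

0.0601


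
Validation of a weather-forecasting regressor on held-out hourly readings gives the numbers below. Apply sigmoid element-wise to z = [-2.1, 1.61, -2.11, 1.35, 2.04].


σ(-2.1) = 1/(1+e^2.1) = 0.1091
σ(1.61) = 1/(1+e^-1.61) = 0.8334
σ(-2.11) = 1/(1+e^2.11) = 0.1081
σ(1.35) = 1/(1+e^-1.35) = 0.7941
σ(2.04) = 1/(1+e^-2.04) = 0.8849
result = [0.1091, 0.8334, 0.1081, 0.7941, 0.8849]

[0.1091, 0.8334, 0.1081, 0.7941, 0.8849]


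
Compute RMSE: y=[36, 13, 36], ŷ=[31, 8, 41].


MSE = 75/3 = 25
RMSE = √(75/3) = 5.0

5.0


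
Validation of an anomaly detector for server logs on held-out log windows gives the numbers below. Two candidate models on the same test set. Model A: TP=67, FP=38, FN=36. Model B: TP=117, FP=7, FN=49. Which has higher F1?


Model A: P=67/105=0.6381, R=67/103=0.6505, F1=2PR/(P+R)=2TP/(2TP+FP+FN)=134/208=0.6442
Model B: P=117/124=0.9435, R=117/166=0.7048, F1=2PR/(P+R)=2TP/(2TP+FP+FN)=234/290=0.8069
0.6442 < 0.8069 → Model B

Model B


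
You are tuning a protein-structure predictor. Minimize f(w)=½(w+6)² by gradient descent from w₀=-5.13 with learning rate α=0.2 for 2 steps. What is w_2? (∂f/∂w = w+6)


step 1: grad = -5.13+6 = 0.87; w = -5.13 - 0.2·(0.87) = -5.304
step 2: grad = -5.304+6 = 0.696; w = -5.304 - 0.2·(0.696) = -5.4432

-5.4432


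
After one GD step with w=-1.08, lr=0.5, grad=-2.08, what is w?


w_new = w - α·∇
= -1.08 - 0.5·-2.08
= -1.08 + 1.04
= -0.04

-0.04


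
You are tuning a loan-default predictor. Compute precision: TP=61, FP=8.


Precision = TP/(TP+FP)
= 61/(61+8)
= 61/69 = 88.41%

88.41%


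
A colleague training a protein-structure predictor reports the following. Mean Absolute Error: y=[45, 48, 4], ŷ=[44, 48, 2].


Absolute errors: |45-44|=1, |48-48|=0, |4-2|=2
Sum = 3
MAE = 3/3 = 1

1


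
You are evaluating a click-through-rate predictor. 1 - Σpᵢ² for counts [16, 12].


Probabilities: [16/28, 12/28] ≈ [0.5714, 0.4286]
Σpᵢ² = (256 + 144)/28² = 400/784
Gini = 1 - Σpᵢ² = 1 - 400/784 = 0.4898

0.4898


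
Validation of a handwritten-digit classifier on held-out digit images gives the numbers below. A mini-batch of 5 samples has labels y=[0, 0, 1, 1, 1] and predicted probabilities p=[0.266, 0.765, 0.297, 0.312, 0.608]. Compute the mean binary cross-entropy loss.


L[0] = -ln(1-0.266) = -ln(0.734) = 0.3092
L[1] = -ln(1-0.765) = -ln(0.235) = 1.4482
L[2] = -ln(0.297) = 1.214
L[3] = -ln(0.312) = 1.1648
L[4] = -ln(0.608) = 0.4976
mean = (0.3092 + 1.4482 + 1.214 + 1.1648 + 0.4976)/5 = 0.9268

0.9268


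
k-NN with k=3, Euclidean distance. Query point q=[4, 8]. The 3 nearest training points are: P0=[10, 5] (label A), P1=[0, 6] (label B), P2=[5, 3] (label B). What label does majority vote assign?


d(q,P0) = 6.7082  (label A)
d(q,P1) = 4.4721  (label B)
d(q,P2) = 5.099  (label B)
Votes: A=1, B=2
Majority → B

B


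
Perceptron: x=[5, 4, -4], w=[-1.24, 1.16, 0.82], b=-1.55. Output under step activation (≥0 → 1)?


z = (5)·(-1.24) + (4)·(1.16) + (-4)·(0.82) - 1.55
  = -6.39
step(z) = 0 (z<0)

0


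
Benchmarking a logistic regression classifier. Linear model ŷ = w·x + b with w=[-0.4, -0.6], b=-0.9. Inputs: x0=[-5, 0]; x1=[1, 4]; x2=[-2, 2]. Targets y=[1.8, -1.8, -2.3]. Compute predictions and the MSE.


ŷ0 = (-0.4)·(-5) + (-0.6)·(0) - 0.9 = 1.1
ŷ1 = (-0.4)·(1) + (-0.6)·(4) - 0.9 = -3.7
ŷ2 = (-0.4)·(-2) + (-0.6)·(2) - 0.9 = -1.3
errors² = [0.49, 3.61, 1.0]
MSE = 5.1000/3 = 1.7

1.7


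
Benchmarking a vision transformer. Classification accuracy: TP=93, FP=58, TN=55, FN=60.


Accuracy = (TP+TN)/(TP+TN+FP+FN)
= (93+55)/(266)
= 148/266 = 55.64%

55.64%


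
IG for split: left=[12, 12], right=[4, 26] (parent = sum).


Parent = [16, 38], H_parent = 0.8767
H_left = 1 (n=24), H_right = 0.5665 (n=30)
H_children = (24/54)·1 + (30/54)·0.5665 = 0.7592
IG = 0.8767 - 0.7592 = 0.1175

0.1175


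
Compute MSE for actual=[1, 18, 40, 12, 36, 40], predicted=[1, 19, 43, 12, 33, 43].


Squared errors: (1-1)²=0, (18-19)²=1, (40-43)²=9, (12-12)²=0, (36-33)²=9, (40-43)²=9
Sum = 28
MSE = 28/6 = 14/3

14/3


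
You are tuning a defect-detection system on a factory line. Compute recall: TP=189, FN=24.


Recall = TP/(TP+FN)
= 189/(189+24)
= 189/213 = 88.73%

88.73%


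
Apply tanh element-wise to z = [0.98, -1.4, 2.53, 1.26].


tanh(0.98) = 0.7531
tanh(-1.4) = -0.8854
tanh(2.53) = 0.9874
tanh(1.26) = 0.8511
result = [0.7531, -0.8854, 0.9874, 0.8511]

[0.7531, -0.8854, 0.9874, 0.8511]


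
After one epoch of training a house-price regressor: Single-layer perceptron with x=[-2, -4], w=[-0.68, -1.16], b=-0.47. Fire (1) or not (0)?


z = (-2)·(-0.68) + (-4)·(-1.16) - 0.47
  = 5.53
step(z) = 1 (z≥0)

1


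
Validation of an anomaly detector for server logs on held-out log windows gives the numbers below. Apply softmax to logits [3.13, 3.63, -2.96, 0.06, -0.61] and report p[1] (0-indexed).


Exponentials: e^3.13=22.874, e^3.63=37.7128, e^-2.96=0.0518, e^0.06=1.0618, e^-0.61=0.5434
Sum = 62.2438
Softmax = [0.3675, 0.6059, 0.0008, 0.0171, 0.0087]
p[1] = 37.7128/62.2438 = 0.6059

0.6059


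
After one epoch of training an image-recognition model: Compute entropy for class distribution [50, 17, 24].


Probabilities: [50/91, 17/91, 24/91] ≈ [0.5495, 0.1868, 0.2637]
H = -((50/91)·log₂(50/91) + (17/91)·log₂(17/91) + (24/91)·log₂(24/91))
  = 1.434 bits

1.434 bits


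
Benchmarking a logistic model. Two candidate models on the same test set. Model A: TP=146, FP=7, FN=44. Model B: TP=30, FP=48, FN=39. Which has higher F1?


Model A: P=146/153=0.9542, R=146/190=0.7684, F1=2PR/(P+R)=2TP/(2TP+FP+FN)=292/343=0.8513
Model B: P=30/78=0.3846, R=30/69=0.4348, F1=2PR/(P+R)=2TP/(2TP+FP+FN)=60/147=0.4082
0.8513 > 0.4082 → Model A

Model A


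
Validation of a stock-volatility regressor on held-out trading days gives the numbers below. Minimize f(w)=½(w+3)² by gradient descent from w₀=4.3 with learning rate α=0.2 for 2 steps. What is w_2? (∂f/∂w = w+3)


step 1: grad = 4.3+3 = 7.3; w = 4.3 - 0.2·(7.3) = 2.84
step 2: grad = 2.84+3 = 5.84; w = 2.84 - 0.2·(5.84) = 1.672

1.672


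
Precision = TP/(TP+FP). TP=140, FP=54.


Precision = TP/(TP+FP)
= 140/(140+54)
= 140/194 = 72.16%

72.16%


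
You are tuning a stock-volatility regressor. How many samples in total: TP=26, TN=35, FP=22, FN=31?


Total = TP + TN + FP + FN
= 26 + 35 + 22 + 31
= 114
(Predicted positive: 48, predicted negative: 66)

114


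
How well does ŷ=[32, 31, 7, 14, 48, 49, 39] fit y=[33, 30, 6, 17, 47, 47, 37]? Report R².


ȳ = 31
SS_res = Σ(y-ŷ)² = 21
SS_tot = Σ(y-ȳ)² = 1374
R² = 1 - SS_res/SS_tot = 1 - 0.0153 = 0.9847

0.9847


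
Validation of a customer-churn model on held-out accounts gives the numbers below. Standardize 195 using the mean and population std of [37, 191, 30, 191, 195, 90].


μ = 122.3333, σ = 72.5297
z = (195 - 122.3333)/72.5297 = 1.0019

1.0019


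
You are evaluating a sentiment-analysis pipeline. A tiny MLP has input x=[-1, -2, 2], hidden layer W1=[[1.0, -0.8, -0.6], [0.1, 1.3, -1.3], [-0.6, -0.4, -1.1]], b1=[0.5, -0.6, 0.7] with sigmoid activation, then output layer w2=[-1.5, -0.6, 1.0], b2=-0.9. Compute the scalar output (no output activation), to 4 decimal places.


z1[0] = (1.0)·(-1) + (-0.8)·(-2) + (-0.6)·(2) + 0.5 = -0.1
z1[1] = (0.1)·(-1) + (1.3)·(-2) + (-1.3)·(2) - 0.6 = -5.9
z1[2] = (-0.6)·(-1) + (-0.4)·(-2) + (-1.1)·(2) + 0.7 = -0.1
h = sigmoid(z1) = [0.475, 0.0027, 0.475]
output = (-1.5)·(0.475) + (-0.6)·(0.0027) + (1.0)·(0.475) - 0.9 = -1.1391

-1.1391


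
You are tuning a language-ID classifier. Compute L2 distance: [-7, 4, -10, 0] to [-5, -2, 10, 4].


d = √((-7+ 5)² + (4+ 2)² + (-10-10)² + (0-4)²)
  = √(4 + 36 + 400 + 16)
  = √456 = 21.3542

21.3542


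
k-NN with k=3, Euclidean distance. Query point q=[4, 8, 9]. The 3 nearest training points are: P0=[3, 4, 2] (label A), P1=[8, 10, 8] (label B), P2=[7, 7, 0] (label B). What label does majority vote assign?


d(q,P0) = 8.124  (label A)
d(q,P1) = 4.5826  (label B)
d(q,P2) = 9.5394  (label B)
Votes: A=1, B=2
Majority → B

B


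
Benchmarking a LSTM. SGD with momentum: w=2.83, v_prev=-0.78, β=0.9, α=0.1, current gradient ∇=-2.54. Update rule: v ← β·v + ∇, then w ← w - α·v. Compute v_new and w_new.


v_new = 0.9·-0.78 - 2.54 = -0.702 - 2.54 = -3.242
w_new = 2.83 - 0.1·-3.242 = 2.83 + 0.3242 = 3.1542

v_new=-3.242, w_new=3.1542


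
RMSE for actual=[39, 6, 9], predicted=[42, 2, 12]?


MSE = 34/3 = 11.3333
RMSE = √(34/3) = 3.3665

3.3665


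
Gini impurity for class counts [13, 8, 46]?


Probabilities: [13/67, 8/67, 46/67] ≈ [0.194, 0.1194, 0.6866]
Σpᵢ² = (169 + 64 + 2116)/67² = 2349/4489
Gini = 1 - Σpᵢ² = 1 - 2349/4489 = 0.4767

0.4767


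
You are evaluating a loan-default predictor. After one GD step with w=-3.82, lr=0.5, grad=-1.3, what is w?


w_new = w - α·∇
= -3.82 - 0.5·-1.3
= -3.82 + 0.65
= -3.17

-3.17


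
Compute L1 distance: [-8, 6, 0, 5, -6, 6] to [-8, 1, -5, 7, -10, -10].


d = |-8+ 8| + |6-1| + |0+ 5| + |5-7| + |-6+ 10| + |6+ 10|
  = 0 + 5 + 5 + 2 + 4 + 16
  = 32

32


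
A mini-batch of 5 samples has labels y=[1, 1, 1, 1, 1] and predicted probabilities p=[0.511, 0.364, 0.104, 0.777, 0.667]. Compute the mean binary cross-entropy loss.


L[0] = -ln(0.511) = 0.6714
L[1] = -ln(0.364) = 1.0106
L[2] = -ln(0.104) = 2.2634
L[3] = -ln(0.777) = 0.2523
L[4] = -ln(0.667) = 0.405
mean = (0.6714 + 1.0106 + 2.2634 + 0.2523 + 0.405)/5 = 0.9205

0.9205


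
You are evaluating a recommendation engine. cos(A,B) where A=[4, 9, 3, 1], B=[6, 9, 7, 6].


A·B = 4·6 + 9·9 + 3·7 + 1·6 = 132
‖A‖ = √107 = 10.3441, ‖B‖ = √202 = 14.2127
cos = 132/(√107·√202) = 132/√21614 = 0.8979

0.8979


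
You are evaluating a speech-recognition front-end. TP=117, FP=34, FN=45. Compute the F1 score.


Precision = 117/151 = 0.7748
Recall = 117/162 = 0.7222
F1 = 2·P·R/(P+R) = 2·TP/(2·TP+FP+FN) = 234/(234+34+45) = 234/313 = 0.7476

0.7476


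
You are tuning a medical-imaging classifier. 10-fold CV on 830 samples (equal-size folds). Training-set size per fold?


Fold size = 830/10 = 83
Training per fold = 830 - 83 = 747

747


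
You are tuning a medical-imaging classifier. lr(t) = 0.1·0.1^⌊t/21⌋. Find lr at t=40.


n_drops = ⌊40/21⌋ = 1
lr = 0.1·0.1^1 = 0.1·0.1 = 0.01

0.01


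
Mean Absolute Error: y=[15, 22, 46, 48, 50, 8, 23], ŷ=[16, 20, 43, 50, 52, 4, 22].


Absolute errors: |15-16|=1, |22-20|=2, |46-43|=3, |48-50|=2, |50-52|=2, |8-4|=4, |23-22|=1
Sum = 15
MAE = 15/7 = 15/7

15/7


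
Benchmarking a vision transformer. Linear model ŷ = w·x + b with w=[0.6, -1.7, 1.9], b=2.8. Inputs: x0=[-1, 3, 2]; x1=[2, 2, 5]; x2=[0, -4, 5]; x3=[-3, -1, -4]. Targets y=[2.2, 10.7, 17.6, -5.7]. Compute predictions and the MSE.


ŷ0 = (0.6)·(-1) + (-1.7)·(3) + (1.9)·(2) + 2.8 = 0.9
ŷ1 = (0.6)·(2) + (-1.7)·(2) + (1.9)·(5) + 2.8 = 10.1
ŷ2 = (0.6)·(0) + (-1.7)·(-4) + (1.9)·(5) + 2.8 = 19.1
ŷ3 = (0.6)·(-3) + (-1.7)·(-1) + (1.9)·(-4) + 2.8 = -4.9
errors² = [1.69, 0.36, 2.25, 0.64]
MSE = 4.9400/4 = 1.235

1.235


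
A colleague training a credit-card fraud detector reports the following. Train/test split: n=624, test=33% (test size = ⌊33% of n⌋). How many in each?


Test = ⌊624·33/100⌋ = 205
Train = 624 - 205 = 419

Train: 419, Test: 205


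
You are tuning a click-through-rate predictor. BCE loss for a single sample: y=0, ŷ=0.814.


BCE = -[y·ln(p) + (1-y)·ln(1-p)]
= -0 - 1·ln(1-0.814)
= -ln(0.186) = 1.682

1.682


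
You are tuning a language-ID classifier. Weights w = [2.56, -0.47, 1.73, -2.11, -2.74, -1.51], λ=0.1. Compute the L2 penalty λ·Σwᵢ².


‖w‖₂² = (2.56)² + (-0.47)² + (1.73)² + (-2.11)² + (-2.74)² + (-1.51)²
     = 6.5536 + 0.2209 + 2.9929 + 4.4521 + 7.5076 + 2.2801
     = 24.0072
λ·‖w‖₂² = 0.1·24.0072 = 2.40072

2.40072


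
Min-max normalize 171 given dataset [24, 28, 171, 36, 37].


min=24, max=171
(171-24)/(171-24) = 147/147 = 1.0

1.0


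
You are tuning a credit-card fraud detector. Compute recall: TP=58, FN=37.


Recall = TP/(TP+FN)
= 58/(58+37)
= 58/95 = 61.05%

61.05%


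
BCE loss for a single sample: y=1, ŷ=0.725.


BCE = -[y·ln(p) + (1-y)·ln(1-p)]
= -1·ln(0.725) - 0
= -ln(0.725) = 0.3216

0.3216


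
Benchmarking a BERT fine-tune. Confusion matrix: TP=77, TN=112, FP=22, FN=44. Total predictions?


Total = TP + TN + FP + FN
= 77 + 112 + 22 + 44
= 255
(Predicted positive: 99, predicted negative: 156)

255


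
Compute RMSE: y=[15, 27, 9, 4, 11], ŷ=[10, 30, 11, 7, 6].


MSE = 72/5 = 14.4
RMSE = √(72/5) = 3.7947

3.7947


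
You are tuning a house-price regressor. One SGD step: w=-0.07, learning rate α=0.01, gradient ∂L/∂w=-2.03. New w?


w_new = w - α·∇
= -0.07 - 0.01·-2.03
= -0.07 + 0.0203
= -0.0497

-0.0497


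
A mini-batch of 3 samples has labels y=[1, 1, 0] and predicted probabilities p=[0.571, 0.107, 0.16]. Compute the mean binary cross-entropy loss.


L[0] = -ln(0.571) = 0.5604
L[1] = -ln(0.107) = 2.2349
L[2] = -ln(1-0.16) = -ln(0.84) = 0.1744
mean = (0.5604 + 2.2349 + 0.1744)/3 = 0.9899

0.9899


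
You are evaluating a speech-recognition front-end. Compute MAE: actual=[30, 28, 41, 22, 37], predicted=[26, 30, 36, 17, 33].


Absolute errors: |30-26|=4, |28-30|=2, |41-36|=5, |22-17|=5, |37-33|=4
Sum = 20
MAE = 20/5 = 4

4


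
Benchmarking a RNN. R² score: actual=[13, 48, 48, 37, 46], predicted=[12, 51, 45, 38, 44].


ȳ = 38.4
SS_res = Σ(y-ŷ)² = 24
SS_tot = Σ(y-ȳ)² = 889.2
R² = 1 - SS_res/SS_tot = 1 - 0.027 = 0.973

0.973


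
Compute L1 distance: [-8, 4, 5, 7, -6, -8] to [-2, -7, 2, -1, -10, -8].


d = |-8+ 2| + |4+ 7| + |5-2| + |7+ 1| + |-6+ 10| + |-8+ 8|
  = 6 + 11 + 3 + 8 + 4 + 0
  = 32

32


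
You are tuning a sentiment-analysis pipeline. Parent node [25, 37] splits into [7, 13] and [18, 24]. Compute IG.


Parent = [25, 37], H_parent = 0.9728
H_left = 0.9341 (n=20), H_right = 0.9852 (n=42)
H_children = (20/62)·0.9341 + (42/62)·0.9852 = 0.9687
IG = 0.9728 - 0.9687 = 0.0041

0.0041


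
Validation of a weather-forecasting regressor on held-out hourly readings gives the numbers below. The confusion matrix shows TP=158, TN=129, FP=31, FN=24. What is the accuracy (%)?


Accuracy = (TP+TN)/(TP+TN+FP+FN)
= (158+129)/(342)
= 287/342 = 83.92%

83.92%


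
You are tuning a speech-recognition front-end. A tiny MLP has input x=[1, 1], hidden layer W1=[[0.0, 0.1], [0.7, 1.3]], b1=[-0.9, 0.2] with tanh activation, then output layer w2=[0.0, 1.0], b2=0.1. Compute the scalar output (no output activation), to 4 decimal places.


z1[0] = (0.0)·(1) + (0.1)·(1) - 0.9 = -0.8
z1[1] = (0.7)·(1) + (1.3)·(1) + 0.2 = 2.2
h = tanh(z1) = [-0.664, 0.9757]
output = (0.0)·(-0.664) + (1.0)·(0.9757) + 0.1 = 1.0757

1.0757


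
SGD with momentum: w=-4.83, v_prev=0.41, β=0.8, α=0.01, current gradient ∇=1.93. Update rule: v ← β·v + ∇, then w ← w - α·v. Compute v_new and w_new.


v_new = 0.8·0.41 + 1.93 = 0.328 + 1.93 = 2.258
w_new = -4.83 - 0.01·2.258 = -4.83 - 0.02258 = -4.85258

v_new=2.258, w_new=-4.85258


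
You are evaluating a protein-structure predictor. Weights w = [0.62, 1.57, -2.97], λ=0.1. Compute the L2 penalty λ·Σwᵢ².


‖w‖₂² = (0.62)² + (1.57)² + (-2.97)²
     = 0.3844 + 2.4649 + 8.8209
     = 11.6702
λ·‖w‖₂² = 0.1·11.6702 = 1.16702

1.16702


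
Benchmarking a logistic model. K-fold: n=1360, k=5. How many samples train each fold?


Fold size = 1360/5 = 272
Training per fold = 1360 - 272 = 1088

1088


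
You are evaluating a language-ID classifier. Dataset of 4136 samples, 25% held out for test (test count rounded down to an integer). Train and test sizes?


Test = ⌊4136·25/100⌋ = 1034
Train = 4136 - 1034 = 3102

Train: 3102, Test: 1034


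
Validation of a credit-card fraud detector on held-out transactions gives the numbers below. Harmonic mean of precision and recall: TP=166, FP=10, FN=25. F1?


Precision = 166/176 = 0.9432
Recall = 166/191 = 0.8691
F1 = 2·P·R/(P+R) = 2·TP/(2·TP+FP+FN) = 332/(332+10+25) = 332/367 = 0.9046

0.9046


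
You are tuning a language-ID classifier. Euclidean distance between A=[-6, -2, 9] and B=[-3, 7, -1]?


d = √((-6+ 3)² + (-2-7)² + (9+ 1)²)
  = √(9 + 81 + 100)
  = √190 = 13.784

13.784


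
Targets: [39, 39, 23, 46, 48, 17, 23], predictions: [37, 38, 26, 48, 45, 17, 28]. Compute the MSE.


Squared errors: (39-37)²=4, (39-38)²=1, (23-26)²=9, (46-48)²=4, (48-45)²=9, (17-17)²=0, (23-28)²=25
Sum = 52
MSE = 52/7 = 52/7

52/7


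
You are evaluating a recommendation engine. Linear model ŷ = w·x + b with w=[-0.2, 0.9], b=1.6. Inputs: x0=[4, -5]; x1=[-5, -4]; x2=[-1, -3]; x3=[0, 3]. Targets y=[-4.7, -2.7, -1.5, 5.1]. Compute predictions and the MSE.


ŷ0 = (-0.2)·(4) + (0.9)·(-5) + 1.6 = -3.7
ŷ1 = (-0.2)·(-5) + (0.9)·(-4) + 1.6 = -1.0
ŷ2 = (-0.2)·(-1) + (0.9)·(-3) + 1.6 = -0.9
ŷ3 = (-0.2)·(0) + (0.9)·(3) + 1.6 = 4.3
errors² = [1.0, 2.89, 0.36, 0.64]
MSE = 4.8900/4 = 1.2225

1.2225


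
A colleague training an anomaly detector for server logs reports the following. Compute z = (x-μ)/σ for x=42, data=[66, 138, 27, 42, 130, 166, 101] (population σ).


μ = 95.7143, σ = 48.4347
z = (42 - 95.7143)/48.4347 = -1.109

-1.109


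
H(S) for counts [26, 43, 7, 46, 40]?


Probabilities: [26/162, 43/162, 7/162, 46/162, 40/162] ≈ [0.1605, 0.2654, 0.0432, 0.284, 0.2469]
H = -((26/162)·log₂(26/162) + (43/162)·log₂(43/162) + (7/162)·log₂(7/162) + (46/162)·log₂(46/162) + (40/162)·log₂(40/162))
  = 2.1414 bits

2.1414 bits


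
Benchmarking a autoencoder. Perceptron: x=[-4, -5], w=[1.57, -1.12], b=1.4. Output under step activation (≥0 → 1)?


z = (-4)·(1.57) + (-5)·(-1.12) + 1.4
  = 0.72
step(z) = 1 (z≥0)

1


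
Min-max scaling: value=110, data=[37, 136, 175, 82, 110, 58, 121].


min=37, max=175
(110-37)/(175-37) = 73/138 = 0.529

0.529


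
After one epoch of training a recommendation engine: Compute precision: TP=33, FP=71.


Precision = TP/(TP+FP)
= 33/(33+71)
= 33/104 = 31.73%

31.73%


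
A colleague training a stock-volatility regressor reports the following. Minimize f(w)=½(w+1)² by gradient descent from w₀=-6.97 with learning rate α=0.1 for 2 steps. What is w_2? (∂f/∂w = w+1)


step 1: grad = -6.97+1 = -5.97; w = -6.97 - 0.1·(-5.97) = -6.373
step 2: grad = -6.373+1 = -5.373; w = -6.373 - 0.1·(-5.373) = -5.8357

-5.8357


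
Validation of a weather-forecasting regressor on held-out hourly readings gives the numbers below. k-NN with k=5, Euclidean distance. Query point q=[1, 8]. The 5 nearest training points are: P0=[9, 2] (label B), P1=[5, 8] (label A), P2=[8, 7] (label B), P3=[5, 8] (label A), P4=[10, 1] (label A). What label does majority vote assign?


d(q,P0) = 10.0  (label B)
d(q,P1) = 4.0  (label A)
d(q,P2) = 7.0711  (label B)
d(q,P3) = 4.0  (label A)
d(q,P4) = 11.4018  (label A)
Votes: A=3, B=2
Majority → A

A


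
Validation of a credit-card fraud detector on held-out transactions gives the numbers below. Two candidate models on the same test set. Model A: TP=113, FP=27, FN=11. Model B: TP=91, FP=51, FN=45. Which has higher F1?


Model A: P=113/140=0.8071, R=113/124=0.9113, F1=2PR/(P+R)=2TP/(2TP+FP+FN)=226/264=0.8561
Model B: P=91/142=0.6408, R=91/136=0.6691, F1=2PR/(P+R)=2TP/(2TP+FP+FN)=182/278=0.6547
0.8561 > 0.6547 → Model A

Model A


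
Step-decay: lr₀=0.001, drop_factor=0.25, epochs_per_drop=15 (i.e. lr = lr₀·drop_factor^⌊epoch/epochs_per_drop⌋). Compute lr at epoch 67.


n_drops = ⌊67/15⌋ = 4
lr = 0.001·0.25^4 = 0.001·0.00390625 = 0.00000390625

0.00000390625


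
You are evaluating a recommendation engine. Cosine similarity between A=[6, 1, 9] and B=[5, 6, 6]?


A·B = 6·5 + 1·6 + 9·6 = 90
‖A‖ = √118 = 10.8628, ‖B‖ = √97 = 9.8489
cos = 90/(√118·√97) = 90/√11446 = 0.8412

0.8412


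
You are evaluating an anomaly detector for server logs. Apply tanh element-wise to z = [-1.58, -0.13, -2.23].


tanh(-1.58) = -0.9186
tanh(-0.13) = -0.1293
tanh(-2.23) = -0.9771
result = [-0.9186, -0.1293, -0.9771]

[-0.9186, -0.1293, -0.9771]


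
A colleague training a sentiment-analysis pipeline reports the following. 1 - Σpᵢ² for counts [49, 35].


Probabilities: [49/84, 35/84] ≈ [0.5833, 0.4167]
Σpᵢ² = (2401 + 1225)/84² = 3626/7056
Gini = 1 - Σpᵢ² = 1 - 3626/7056 = 0.4861

0.4861


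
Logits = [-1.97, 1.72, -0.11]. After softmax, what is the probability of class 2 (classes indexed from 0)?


Exponentials: e^-1.97=0.1395, e^1.72=5.5845, e^-0.11=0.8958
Sum = 6.6198
Softmax = [0.0211, 0.8436, 0.1353]
p[2] = 0.8958/6.6198 = 0.1353

0.1353


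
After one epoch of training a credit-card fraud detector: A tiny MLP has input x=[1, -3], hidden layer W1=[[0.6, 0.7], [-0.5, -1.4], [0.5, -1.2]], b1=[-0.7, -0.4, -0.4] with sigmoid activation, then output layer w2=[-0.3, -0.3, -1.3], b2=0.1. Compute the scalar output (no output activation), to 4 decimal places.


z1[0] = (0.6)·(1) + (0.7)·(-3) - 0.7 = -2.2
z1[1] = (-0.5)·(1) + (-1.4)·(-3) - 0.4 = 3.3
z1[2] = (0.5)·(1) + (-1.2)·(-3) - 0.4 = 3.7
h = sigmoid(z1) = [0.0998, 0.9644, 0.9759]
output = (-0.3)·(0.0998) + (-0.3)·(0.9644) + (-1.3)·(0.9759) + 0.1 = -1.4879

-1.4879


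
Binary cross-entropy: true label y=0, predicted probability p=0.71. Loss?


BCE = -[y·ln(p) + (1-y)·ln(1-p)]
= -0 - 1·ln(1-0.71)
= -ln(0.29) = 1.2379

1.2379


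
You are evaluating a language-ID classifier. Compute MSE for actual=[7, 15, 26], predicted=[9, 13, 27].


Squared errors: (7-9)²=4, (15-13)²=4, (26-27)²=1
Sum = 9
MSE = 9/3 = 3

3


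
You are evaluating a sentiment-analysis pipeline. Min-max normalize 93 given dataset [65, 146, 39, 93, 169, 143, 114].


min=39, max=169
(93-39)/(169-39) = 54/130 = 0.4154

0.4154


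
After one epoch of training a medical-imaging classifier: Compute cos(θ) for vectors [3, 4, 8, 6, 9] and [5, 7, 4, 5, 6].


A·B = 3·5 + 4·7 + 8·4 + 6·5 + 9·6 = 159
‖A‖ = √206 = 14.3527, ‖B‖ = √151 = 12.2882
cos = 159/(√206·√151) = 159/√31106 = 0.9015

0.9015


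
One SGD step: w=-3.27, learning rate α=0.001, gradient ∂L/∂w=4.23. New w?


w_new = w - α·∇
= -3.27 - 0.001·4.23
= -3.27 - 0.00423
= -3.27423

-3.27423


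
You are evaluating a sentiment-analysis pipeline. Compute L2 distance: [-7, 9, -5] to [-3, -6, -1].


d = √((-7+ 3)² + (9+ 6)² + (-5+ 1)²)
  = √(16 + 225 + 16)
  = √257 = 16.0312

16.0312


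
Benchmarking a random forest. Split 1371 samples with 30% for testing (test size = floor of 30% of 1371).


Test = ⌊1371·30/100⌋ = 411
Train = 1371 - 411 = 960

Train: 960, Test: 411


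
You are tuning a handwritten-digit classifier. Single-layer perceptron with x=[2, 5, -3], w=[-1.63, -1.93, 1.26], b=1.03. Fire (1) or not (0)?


z = (2)·(-1.63) + (5)·(-1.93) + (-3)·(1.26) + 1.03
  = -15.66
step(z) = 0 (z<0)

0


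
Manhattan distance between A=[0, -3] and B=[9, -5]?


d = |0-9| + |-3+ 5|
  = 9 + 2
  = 11

11


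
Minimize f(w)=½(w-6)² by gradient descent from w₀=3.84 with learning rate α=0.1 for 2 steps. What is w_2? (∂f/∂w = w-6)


step 1: grad = 3.84-6 = -2.16; w = 3.84 - 0.1·(-2.16) = 4.056
step 2: grad = 4.056-6 = -1.944; w = 4.056 - 0.1·(-1.944) = 4.2504

4.2504


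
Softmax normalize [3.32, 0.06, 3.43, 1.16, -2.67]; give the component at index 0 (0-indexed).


Exponentials: e^3.32=27.6604, e^0.06=1.0618, e^3.43=30.8766, e^1.16=3.1899, e^-2.67=0.0693
Sum = 62.858
Softmax = [0.44, 0.0169, 0.4912, 0.0507, 0.0011]
p[0] = 27.6604/62.858 = 0.44

0.44


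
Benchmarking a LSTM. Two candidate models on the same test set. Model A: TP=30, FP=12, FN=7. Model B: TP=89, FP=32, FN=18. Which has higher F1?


Model A: P=30/42=0.7143, R=30/37=0.8108, F1=2PR/(P+R)=2TP/(2TP+FP+FN)=60/79=0.7595
Model B: P=89/121=0.7355, R=89/107=0.8318, F1=2PR/(P+R)=2TP/(2TP+FP+FN)=178/228=0.7807
0.7595 < 0.7807 → Model B

Model B


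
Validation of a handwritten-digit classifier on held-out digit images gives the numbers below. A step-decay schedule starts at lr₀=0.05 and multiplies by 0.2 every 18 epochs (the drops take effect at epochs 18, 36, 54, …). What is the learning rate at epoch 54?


n_drops = ⌊54/18⌋ = 3
lr = 0.05·0.2^3 = 0.05·0.008 = 0.0004

0.0004


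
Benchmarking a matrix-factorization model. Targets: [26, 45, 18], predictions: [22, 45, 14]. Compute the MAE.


Absolute errors: |26-22|=4, |45-45|=0, |18-14|=4
Sum = 8
MAE = 8/3 = 8/3

8/3


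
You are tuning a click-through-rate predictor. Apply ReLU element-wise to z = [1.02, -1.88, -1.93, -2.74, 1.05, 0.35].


ReLU(1.02) = max(0, 1.02) = 1.02
ReLU(-1.88) = max(0, -1.88) = 0.0
ReLU(-1.93) = max(0, -1.93) = 0.0
ReLU(-2.74) = max(0, -2.74) = 0.0
ReLU(1.05) = max(0, 1.05) = 1.05
ReLU(0.35) = max(0, 0.35) = 0.35
result = [1.02, 0.0, 0.0, 0.0, 1.05, 0.35]

[1.02, 0.0, 0.0, 0.0, 1.05, 0.35]


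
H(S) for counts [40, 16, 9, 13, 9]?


Probabilities: [40/87, 16/87, 9/87, 13/87, 9/87] ≈ [0.4598, 0.1839, 0.1034, 0.1494, 0.1034]
H = -((40/87)·log₂(40/87) + (16/87)·log₂(16/87) + (9/87)·log₂(9/87) + (13/87)·log₂(13/87) + (9/87)·log₂(9/87))
  = 2.0517 bits

2.0517 bits


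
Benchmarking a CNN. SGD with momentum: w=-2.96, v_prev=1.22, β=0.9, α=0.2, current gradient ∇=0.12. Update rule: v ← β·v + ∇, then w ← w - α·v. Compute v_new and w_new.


v_new = 0.9·1.22 + 0.12 = 1.098 + 0.12 = 1.218
w_new = -2.96 - 0.2·1.218 = -2.96 - 0.2436 = -3.2036

v_new=1.218, w_new=-3.2036


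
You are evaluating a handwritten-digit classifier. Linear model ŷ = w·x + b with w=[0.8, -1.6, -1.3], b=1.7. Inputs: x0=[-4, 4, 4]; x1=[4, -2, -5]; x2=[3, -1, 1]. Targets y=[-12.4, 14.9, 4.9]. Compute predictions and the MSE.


ŷ0 = (0.8)·(-4) + (-1.6)·(4) + (-1.3)·(4) + 1.7 = -13.1
ŷ1 = (0.8)·(4) + (-1.6)·(-2) + (-1.3)·(-5) + 1.7 = 14.6
ŷ2 = (0.8)·(3) + (-1.6)·(-1) + (-1.3)·(1) + 1.7 = 4.4
errors² = [0.49, 0.09, 0.25]
MSE = 0.8300/3 = 0.2767

0.2767


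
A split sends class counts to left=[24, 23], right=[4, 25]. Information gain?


Parent = [28, 48], H_parent = 0.9495
H_left = 0.9997 (n=47), H_right = 0.5788 (n=29)
H_children = (47/76)·0.9997 + (29/76)·0.5788 = 0.8391
IG = 0.9495 - 0.8391 = 0.1104

0.1104


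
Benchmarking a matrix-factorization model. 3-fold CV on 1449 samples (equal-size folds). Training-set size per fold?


Fold size = 1449/3 = 483
Training per fold = 1449 - 483 = 966

966


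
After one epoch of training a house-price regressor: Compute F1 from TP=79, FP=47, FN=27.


Precision = 79/126 = 0.627
Recall = 79/106 = 0.7453
F1 = 2·P·R/(P+R) = 2·TP/(2·TP+FP+FN) = 158/(158+47+27) = 158/232 = 0.681

0.681


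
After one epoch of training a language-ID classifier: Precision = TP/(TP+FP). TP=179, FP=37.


Precision = TP/(TP+FP)
= 179/(179+37)
= 179/216 = 82.87%

82.87%


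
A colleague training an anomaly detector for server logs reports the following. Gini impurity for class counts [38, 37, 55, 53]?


Probabilities: [38/183, 37/183, 55/183, 53/183] ≈ [0.2077, 0.2022, 0.3005, 0.2896]
Σpᵢ² = (1444 + 1369 + 3025 + 2809)/183² = 8647/33489
Gini = 1 - Σpᵢ² = 1 - 8647/33489 = 0.7418

0.7418


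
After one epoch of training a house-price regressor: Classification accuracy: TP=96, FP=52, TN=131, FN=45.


Accuracy = (TP+TN)/(TP+TN+FP+FN)
= (96+131)/(324)
= 227/324 = 70.06%

70.06%


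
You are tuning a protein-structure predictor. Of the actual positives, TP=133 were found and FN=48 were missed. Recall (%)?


Recall = TP/(TP+FN)
= 133/(133+48)
= 133/181 = 73.48%

73.48%


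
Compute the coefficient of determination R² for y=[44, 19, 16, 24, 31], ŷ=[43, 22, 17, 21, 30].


ȳ = 26.8
SS_res = Σ(y-ŷ)² = 21
SS_tot = Σ(y-ȳ)² = 498.8
R² = 1 - SS_res/SS_tot = 1 - 0.0421 = 0.9579

0.9579


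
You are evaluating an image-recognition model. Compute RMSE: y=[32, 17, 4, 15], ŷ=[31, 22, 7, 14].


MSE = 36/4 = 9
RMSE = √(36/4) = 3.0

3.0


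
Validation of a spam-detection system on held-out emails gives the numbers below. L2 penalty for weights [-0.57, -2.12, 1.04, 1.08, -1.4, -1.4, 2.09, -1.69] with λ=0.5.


‖w‖₂² = (-0.57)² + (-2.12)² + (1.04)² + (1.08)² + (-1.4)² + (-1.4)² + (2.09)² + (-1.69)²
     = 0.3249 + 4.4944 + 1.0816 + 1.1664 + 1.96 + 1.96 + 4.3681 + 2.8561
     = 18.2115
λ·‖w‖₂² = 0.5·18.2115 = 9.10575

9.10575


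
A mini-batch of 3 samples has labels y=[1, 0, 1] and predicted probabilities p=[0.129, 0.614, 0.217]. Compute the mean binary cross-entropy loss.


L[0] = -ln(0.129) = 2.0479
L[1] = -ln(1-0.614) = -ln(0.386) = 0.9519
L[2] = -ln(0.217) = 1.5279
mean = (2.0479 + 0.9519 + 1.5279)/3 = 1.5092

1.5092


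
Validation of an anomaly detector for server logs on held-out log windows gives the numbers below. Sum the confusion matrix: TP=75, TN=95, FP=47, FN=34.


Total = TP + TN + FP + FN
= 75 + 95 + 47 + 34
= 251
(Predicted positive: 122, predicted negative: 129)

251


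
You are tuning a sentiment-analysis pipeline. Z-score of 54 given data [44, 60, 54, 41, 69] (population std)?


μ = 53.6, σ = 10.2879
z = (54 - 53.6)/10.2879 = 0.0389

0.0389


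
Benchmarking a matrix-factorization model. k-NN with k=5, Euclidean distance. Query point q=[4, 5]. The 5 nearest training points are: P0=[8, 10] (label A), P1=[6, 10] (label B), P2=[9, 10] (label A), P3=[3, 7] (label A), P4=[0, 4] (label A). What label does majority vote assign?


d(q,P0) = 6.4031  (label A)
d(q,P1) = 5.3852  (label B)
d(q,P2) = 7.0711  (label A)
d(q,P3) = 2.2361  (label A)
d(q,P4) = 4.1231  (label A)
Votes: A=4, B=1
Majority → A

A


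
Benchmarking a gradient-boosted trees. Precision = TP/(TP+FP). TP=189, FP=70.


Precision = TP/(TP+FP)
= 189/(189+70)
= 189/259 = 72.97%

72.97%


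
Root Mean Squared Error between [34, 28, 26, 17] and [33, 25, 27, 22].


MSE = 36/4 = 9
RMSE = √(36/4) = 3.0

3.0


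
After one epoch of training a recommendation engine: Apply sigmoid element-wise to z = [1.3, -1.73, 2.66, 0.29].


σ(1.3) = 1/(1+e^-1.3) = 0.7858
σ(-1.73) = 1/(1+e^1.73) = 0.1506
σ(2.66) = 1/(1+e^-2.66) = 0.9346
σ(0.29) = 1/(1+e^-0.29) = 0.572
result = [0.7858, 0.1506, 0.9346, 0.572]

[0.7858, 0.1506, 0.9346, 0.572]


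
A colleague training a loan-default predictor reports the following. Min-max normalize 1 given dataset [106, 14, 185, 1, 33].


min=1, max=185
(1-1)/(185-1) = 0/184 = 0.0

0.0


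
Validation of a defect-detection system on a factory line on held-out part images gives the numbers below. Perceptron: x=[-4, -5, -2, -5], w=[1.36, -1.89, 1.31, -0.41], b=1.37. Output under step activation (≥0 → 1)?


z = (-4)·(1.36) + (-5)·(-1.89) + (-2)·(1.31) + (-5)·(-0.41) + 1.37
  = 4.81
step(z) = 1 (z≥0)

1


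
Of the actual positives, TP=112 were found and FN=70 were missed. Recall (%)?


Recall = TP/(TP+FN)
= 112/(112+70)
= 112/182 = 61.54%

61.54%


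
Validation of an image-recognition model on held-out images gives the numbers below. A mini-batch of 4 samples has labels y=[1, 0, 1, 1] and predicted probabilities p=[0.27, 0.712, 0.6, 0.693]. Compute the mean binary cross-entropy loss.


L[0] = -ln(0.27) = 1.3093
L[1] = -ln(1-0.712) = -ln(0.288) = 1.2448
L[2] = -ln(0.6) = 0.5108
L[3] = -ln(0.693) = 0.3667
mean = (1.3093 + 1.2448 + 0.5108 + 0.3667)/4 = 0.8579

0.8579


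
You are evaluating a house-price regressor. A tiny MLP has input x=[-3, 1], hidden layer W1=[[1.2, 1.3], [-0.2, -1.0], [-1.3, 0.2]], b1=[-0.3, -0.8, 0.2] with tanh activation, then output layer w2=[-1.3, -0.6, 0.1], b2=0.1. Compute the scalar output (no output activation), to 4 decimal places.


z1[0] = (1.2)·(-3) + (1.3)·(1) - 0.3 = -2.6
z1[1] = (-0.2)·(-3) + (-1.0)·(1) - 0.8 = -1.2
z1[2] = (-1.3)·(-3) + (0.2)·(1) + 0.2 = 4.3
h = tanh(z1) = [-0.989, -0.8337, 0.9996]
output = (-1.3)·(-0.989) + (-0.6)·(-0.8337) + (0.1)·(0.9996) + 0.1 = 1.9859

1.9859


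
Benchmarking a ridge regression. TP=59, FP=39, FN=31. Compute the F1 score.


Precision = 59/98 = 0.602
Recall = 59/90 = 0.6556
F1 = 2·P·R/(P+R) = 2·TP/(2·TP+FP+FN) = 118/(118+39+31) = 118/188 = 0.6277

0.6277


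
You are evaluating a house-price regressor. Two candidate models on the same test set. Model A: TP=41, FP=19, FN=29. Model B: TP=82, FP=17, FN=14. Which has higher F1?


Model A: P=41/60=0.6833, R=41/70=0.5857, F1=2PR/(P+R)=2TP/(2TP+FP+FN)=82/130=0.6308
Model B: P=82/99=0.8283, R=82/96=0.8542, F1=2PR/(P+R)=2TP/(2TP+FP+FN)=164/195=0.841
0.6308 < 0.841 → Model B

Model B


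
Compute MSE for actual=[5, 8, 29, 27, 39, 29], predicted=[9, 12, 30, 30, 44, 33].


Squared errors: (5-9)²=16, (8-12)²=16, (29-30)²=1, (27-30)²=9, (39-44)²=25, (29-33)²=16
Sum = 83
MSE = 83/6 = 83/6

83/6


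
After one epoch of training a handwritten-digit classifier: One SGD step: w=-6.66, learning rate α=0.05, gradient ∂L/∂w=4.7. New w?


w_new = w - α·∇
= -6.66 - 0.05·4.7
= -6.66 - 0.235
= -6.895

-6.895


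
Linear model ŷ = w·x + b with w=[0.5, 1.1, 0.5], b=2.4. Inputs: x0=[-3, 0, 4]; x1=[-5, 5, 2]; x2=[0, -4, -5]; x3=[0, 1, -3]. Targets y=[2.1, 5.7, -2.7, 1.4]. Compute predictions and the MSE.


ŷ0 = (0.5)·(-3) + (1.1)·(0) + (0.5)·(4) + 2.4 = 2.9
ŷ1 = (0.5)·(-5) + (1.1)·(5) + (0.5)·(2) + 2.4 = 6.4
ŷ2 = (0.5)·(0) + (1.1)·(-4) + (0.5)·(-5) + 2.4 = -4.5
ŷ3 = (0.5)·(0) + (1.1)·(1) + (0.5)·(-3) + 2.4 = 2.0
errors² = [0.64, 0.49, 3.24, 0.36]
MSE = 4.7300/4 = 1.1825

1.1825


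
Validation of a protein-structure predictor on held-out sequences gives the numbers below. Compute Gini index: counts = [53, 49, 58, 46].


Probabilities: [53/206, 49/206, 58/206, 46/206] ≈ [0.2573, 0.2379, 0.2816, 0.2233]
Σpᵢ² = (2809 + 2401 + 3364 + 2116)/206² = 10690/42436
Gini = 1 - Σpᵢ² = 1 - 10690/42436 = 0.7481

0.7481


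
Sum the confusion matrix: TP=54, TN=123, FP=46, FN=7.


Total = TP + TN + FP + FN
= 54 + 123 + 46 + 7
= 230
(Predicted positive: 100, predicted negative: 130)

230


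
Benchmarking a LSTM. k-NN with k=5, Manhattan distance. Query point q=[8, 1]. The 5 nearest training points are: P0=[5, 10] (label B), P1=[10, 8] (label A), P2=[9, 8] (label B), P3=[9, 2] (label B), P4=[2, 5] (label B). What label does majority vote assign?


d(q,P0) = 12  (label B)
d(q,P1) = 9  (label A)
d(q,P2) = 8  (label B)
d(q,P3) = 2  (label B)
d(q,P4) = 10  (label B)
Votes: A=1, B=4
Majority → B

B
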